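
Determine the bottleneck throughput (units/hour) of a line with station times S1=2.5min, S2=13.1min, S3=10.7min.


Bottleneck = longest station time
Station times: [2.5, 13.1, 10.7]
Max = 13.1 min
Rate = 60 / 13.1
= 4.58 units/hour (bottleneck: 13.1min)


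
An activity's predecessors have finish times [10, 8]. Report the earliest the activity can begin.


ES = max of all predecessor completion times
Predecessors: [10, 8]
ES = max(10, 8)
= 10


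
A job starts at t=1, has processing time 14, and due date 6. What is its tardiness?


Completion = start + processing = 1 + 14 = 15
Tardiness = max(0, C - d) = max(0, 15 - 6)
= max(0, 9)
= 9


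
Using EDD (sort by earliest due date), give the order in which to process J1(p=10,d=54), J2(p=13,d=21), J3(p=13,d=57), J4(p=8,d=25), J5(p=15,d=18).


EDD: sort by earliest due date
  J5: d=18, p=15
  J2: d=21, p=13
  J4: d=25, p=8
  J1: d=54, p=10
  J3: d=57, p=13
Order: J5 → J2 → J4 → J1 → J3


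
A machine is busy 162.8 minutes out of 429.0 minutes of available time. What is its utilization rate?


Utilization = busy / total × 100
= 162.8 / 429.0 × 100
= 37.9%


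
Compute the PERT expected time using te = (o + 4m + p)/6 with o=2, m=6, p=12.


te = (o + 4m + p) / 6
= (2 + 4×6 + 12) / 6
= (2 + 24 + 12) / 6
= 38 / 6
= 6.33


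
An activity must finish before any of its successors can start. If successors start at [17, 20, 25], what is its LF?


LF = min of all successor start times
Successors start at: [17, 20, 25]
LF = min(17, 20, 25)
= 17


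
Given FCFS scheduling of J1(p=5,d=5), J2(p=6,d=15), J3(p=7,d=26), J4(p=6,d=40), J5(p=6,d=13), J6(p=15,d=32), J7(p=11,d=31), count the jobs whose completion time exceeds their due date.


Completion vs due date:
  J1: C=5, d=5 → on time
  J2: C=11, d=15 → on time
  J3: C=18, d=26 → on time
  J4: C=24, d=40 → on time
  J5: C=30, d=13 → TARDY
  J6: C=45, d=32 → TARDY
  J7: C=56, d=31 → TARDY
Tardy jobs: J5, J6, J7
Count = 3


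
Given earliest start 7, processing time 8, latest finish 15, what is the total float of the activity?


EF = ES + duration = 7 + 8 = 15
LS = LF - duration = 15 - 8 = 7
Total Float = LF - EF = 15 - 15
(or LS - ES = 7 - 7)
= 0


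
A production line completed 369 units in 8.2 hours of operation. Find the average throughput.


Throughput = units / time
= 369 / 8.2
= 45.0 units/hour


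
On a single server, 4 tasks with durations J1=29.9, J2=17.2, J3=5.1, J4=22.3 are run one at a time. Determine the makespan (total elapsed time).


Sequential makespan: sum all processing times
= 29.9 + 17.2 + 5.1 + 22.3
= 74.5 time units


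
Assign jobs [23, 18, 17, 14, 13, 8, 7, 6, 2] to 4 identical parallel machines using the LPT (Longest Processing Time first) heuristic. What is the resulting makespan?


Jobs (LPT sorted): [23, 18, 17, 14, 13, 8, 7, 6, 2]
Machines: 4
  J=23 → Machine 1 (load: 0+23=23)
  J=18 → Machine 2 (load: 0+18=18)
  J=17 → Machine 3 (load: 0+17=17)
  J=14 → Machine 4 (load: 0+14=14)
  J=13 → Machine 4 (load: 14+13=27)
  J=8 → Machine 3 (load: 17+8=25)
  J=7 → Machine 2 (load: 18+7=25)
  J=6 → Machine 1 (load: 23+6=29)
  J=2 → Machine 2 (load: 25+2=27)
Machine loads: [29, 27, 25, 27]
Makespan = max = 29 time units


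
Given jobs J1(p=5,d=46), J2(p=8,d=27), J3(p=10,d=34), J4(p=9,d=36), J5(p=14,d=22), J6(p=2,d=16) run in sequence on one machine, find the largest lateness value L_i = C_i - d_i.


Lateness per job (L = C - d):
  J1: C=5, d=46, L=-41
  J2: C=13, d=27, L=-14
  J3: C=23, d=34, L=-11
  J4: C=32, d=36, L=-4
  J5: C=46, d=22, L=24
  J6: C=48, d=16, L=32
Lmax = max(-41, -14, -11, -4, 24, 32)
= 32


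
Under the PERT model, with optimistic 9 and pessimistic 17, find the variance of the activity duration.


σ² = ((p - o) / 6)² = (p - o)² / 36
= (17 - 9)² / 36
= 8² / 36
= 64 / 36
= 1.7778


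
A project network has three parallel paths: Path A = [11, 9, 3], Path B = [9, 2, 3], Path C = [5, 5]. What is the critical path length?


Path A: 11 + 9 + 3 = 23
Path B: 9 + 2 + 3 = 14
Path C: 5 + 5 = 10
Critical path = longest = max(23, 14, 10)
= 23 (Path A)


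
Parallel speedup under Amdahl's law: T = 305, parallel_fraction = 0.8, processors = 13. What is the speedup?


Amdahl's law: T_p = T × ((1-p) + p/N)
= 305 × ((1-0.8) + 0.8/13)
= 305 × (0.20 + 0.0615)
= 305 × 0.2615
= 79.77
Speedup = 305/79.77
= 3.82×


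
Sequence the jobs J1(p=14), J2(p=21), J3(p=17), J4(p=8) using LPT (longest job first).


LPT: sort by longest processing time first
  J2: p=21
  J3: p=17
  J1: p=14
  J4: p=8
Order: J2 → J3 → J1 → J4


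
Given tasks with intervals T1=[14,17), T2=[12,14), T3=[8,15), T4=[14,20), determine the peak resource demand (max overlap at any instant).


Check each time point for overlaps:
  t=14: 3 tasks active (T1, T3, T4)
Max concurrent = 3


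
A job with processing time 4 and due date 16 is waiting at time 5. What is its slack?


Slack = due - current_time - processing
= 16 - 5 - 4
= 7


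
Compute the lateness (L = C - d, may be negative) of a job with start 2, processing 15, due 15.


Completion = 2 + 15 = 17
Lateness = C - d = 17 - 15
= 2


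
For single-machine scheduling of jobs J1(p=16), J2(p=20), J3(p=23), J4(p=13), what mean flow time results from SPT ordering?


SPT order: J4 → J1 → J2 → J3
Completion times:
  J4: C=13
  J1: C=29
  J2: C=49
  J3: C=72
Sum = 163, n = 4
Mean flow = 163/4
= 40.75


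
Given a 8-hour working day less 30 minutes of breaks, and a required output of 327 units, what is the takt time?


Available = 8×60 - 30 = 450 min
Takt time = 450 / 327
= 1.38 min/unit


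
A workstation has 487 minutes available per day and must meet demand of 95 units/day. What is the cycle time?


Cycle time = available time / demand
= 487 / 95
= 5.13 min/unit


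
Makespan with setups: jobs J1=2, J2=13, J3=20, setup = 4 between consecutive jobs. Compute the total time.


Makespan = Σ processing + (n-1) × setup
= (2 + 13 + 20) + (3-1)×4
= 35 + 8
= 43 time units


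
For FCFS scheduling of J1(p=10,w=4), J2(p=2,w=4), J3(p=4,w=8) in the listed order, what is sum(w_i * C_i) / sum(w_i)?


Completion times:
  J1: C=10, w×C=4×10=40
  J2: C=12, w×C=4×12=48
  J3: C=16, w×C=8×16=128
Sum w×C = 216
Sum w = 16
Weighted avg = 216/16
= 13.50


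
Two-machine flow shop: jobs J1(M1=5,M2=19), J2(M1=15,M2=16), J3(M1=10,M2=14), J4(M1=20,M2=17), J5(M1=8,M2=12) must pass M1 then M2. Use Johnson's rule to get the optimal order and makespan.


Johnson's rule:
Group 1 (M1≤M2, sort by M1): ['J1', 'J5', 'J3', 'J2']
Group 2 (M1>M2, sort desc M2): ['J4']
Sequence: J1 → J5 → J3 → J2 → J4
Makespan calculation:
  J1: M1 done=5, M2 done=24
  J5: M1 done=13, M2 done=36
  J3: M1 done=23, M2 done=50
  J2: M1 done=38, M2 done=66
  J4: M1 done=58, M2 done=83
= Sequence: J1 → J5 → J3 → J2 → J4, Makespan: 83


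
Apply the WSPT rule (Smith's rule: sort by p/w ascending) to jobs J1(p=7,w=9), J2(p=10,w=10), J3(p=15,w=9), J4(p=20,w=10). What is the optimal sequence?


WSPT (Smith's rule): sort by p/w ascending
  J1: p/w = 7/9 = 0.778
  J2: p/w = 10/10 = 1.000
  J3: p/w = 15/9 = 1.667
  J4: p/w = 20/10 = 2.000
Order: J1 → J2 → J3 → J4


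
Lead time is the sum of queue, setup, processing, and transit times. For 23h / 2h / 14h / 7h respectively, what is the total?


Lead time = queue + setup + processing + transit
= 23 + 2 + 14 + 7
= 46 hours


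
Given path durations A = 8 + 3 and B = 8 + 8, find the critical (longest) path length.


Path A: 8 + 3 = 11
Path B: 8 + 8 = 16
Critical path = longest = max(11, 16)
= 16 (Path B)


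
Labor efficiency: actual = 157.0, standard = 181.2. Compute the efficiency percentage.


Efficiency = (actual / standard) × 100
= (157.0 / 181.2) × 100
= 86.6%


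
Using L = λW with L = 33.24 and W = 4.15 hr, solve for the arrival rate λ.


Little's law: L = λW → λ = L / W
= 33.24 / 4.15
= 8.01 per hour


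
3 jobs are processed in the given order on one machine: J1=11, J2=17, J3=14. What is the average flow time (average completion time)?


Completion times:
  J1: completes at 11
  J2: completes at 28
  J3: completes at 42
Sum = 81
Average = 81/3
= 27.00


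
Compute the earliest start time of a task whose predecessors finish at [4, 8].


ES = max of all predecessor completion times
Predecessors: [4, 8]
ES = max(4, 8)
= 8


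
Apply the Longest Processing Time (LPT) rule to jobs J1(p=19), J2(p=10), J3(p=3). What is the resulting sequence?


LPT: sort by longest processing time first
  J1: p=19
  J2: p=10
  J3: p=3
Order: J1 → J2 → J3


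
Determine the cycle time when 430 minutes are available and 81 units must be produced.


Cycle time = available time / demand
= 430 / 81
= 5.31 min/unit


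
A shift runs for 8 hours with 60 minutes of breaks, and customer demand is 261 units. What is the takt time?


Available = 8×60 - 60 = 420 min
Takt time = 420 / 261
= 1.61 min/unit


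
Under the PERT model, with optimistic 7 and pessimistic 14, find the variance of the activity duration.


σ² = ((p - o) / 6)² = (p - o)² / 36
= (14 - 7)² / 36
= 7² / 36
= 49 / 36
= 1.3611


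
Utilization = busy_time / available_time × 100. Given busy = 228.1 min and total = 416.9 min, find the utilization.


Utilization = busy / total × 100
= 228.1 / 416.9 × 100
= 54.7%


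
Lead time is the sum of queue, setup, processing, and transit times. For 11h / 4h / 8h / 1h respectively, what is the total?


Lead time = queue + setup + processing + transit
= 11 + 4 + 8 + 1
= 24 hours


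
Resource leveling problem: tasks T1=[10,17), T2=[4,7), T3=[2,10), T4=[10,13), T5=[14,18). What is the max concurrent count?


Check each time point for overlaps:
  t=4: 2 tasks active (T2, T3)
Max concurrent = 2


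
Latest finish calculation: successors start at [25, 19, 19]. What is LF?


LF = min of all successor start times
Successors start at: [25, 19, 19]
LF = min(25, 19, 19)
= 19


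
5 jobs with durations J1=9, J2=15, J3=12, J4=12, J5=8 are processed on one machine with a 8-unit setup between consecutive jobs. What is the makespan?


Makespan = Σ processing + (n-1) × setup
= (9 + 15 + 12 + 12 + 8) + (5-1)×8
= 56 + 32
= 88 time units


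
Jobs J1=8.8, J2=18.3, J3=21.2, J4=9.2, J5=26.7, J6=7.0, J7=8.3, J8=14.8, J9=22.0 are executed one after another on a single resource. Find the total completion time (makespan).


Sequential makespan: sum all processing times
= 8.8 + 18.3 + 21.2 + 9.2 + 26.7 + 7.0 + 8.3 + 14.8 + 22.0
= 136.3 time units


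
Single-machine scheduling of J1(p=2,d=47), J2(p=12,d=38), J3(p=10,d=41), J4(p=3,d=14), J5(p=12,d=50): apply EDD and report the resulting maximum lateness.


EDD order: J4 → J2 → J3 → J1 → J5
Completion and lateness:
  J4: C=3, d=14, L=3-14=-11
  J2: C=15, d=38, L=15-38=-23
  J3: C=25, d=41, L=25-41=-16
  J1: C=27, d=47, L=27-47=-20
  J5: C=39, d=50, L=39-50=-11
Lmax = max(-11, -23, -16, -20, -11)
= -11


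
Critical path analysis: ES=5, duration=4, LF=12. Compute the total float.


EF = ES + duration = 5 + 4 = 9
LS = LF - duration = 12 - 4 = 8
Total Float = LF - EF = 12 - 9
(or LS - ES = 8 - 5)
= 3


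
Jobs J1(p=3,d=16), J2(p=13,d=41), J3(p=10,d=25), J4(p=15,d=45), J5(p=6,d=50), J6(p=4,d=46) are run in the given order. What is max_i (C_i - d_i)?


Lateness per job (L = C - d):
  J1: C=3, d=16, L=-13
  J2: C=16, d=41, L=-25
  J3: C=26, d=25, L=1
  J4: C=41, d=45, L=-4
  J5: C=47, d=50, L=-3
  J6: C=51, d=46, L=5
Lmax = max(-13, -25, 1, -4, -3, 5)
= 5


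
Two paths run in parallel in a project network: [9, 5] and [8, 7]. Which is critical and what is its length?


Path A: 9 + 5 = 14
Path B: 8 + 7 = 15
Critical path = longest = max(14, 15)
= 15 (Path B)


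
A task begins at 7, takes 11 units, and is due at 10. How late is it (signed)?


Completion = 7 + 11 = 18
Lateness = C - d = 18 - 10
= 8


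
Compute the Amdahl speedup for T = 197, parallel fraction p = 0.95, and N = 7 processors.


Amdahl's law: T_p = T × ((1-p) + p/N)
= 197 × ((1-0.95) + 0.95/7)
= 197 × (0.05 + 0.1357)
= 197 × 0.1857
= 36.59
Speedup = 197/36.59
= 5.38×


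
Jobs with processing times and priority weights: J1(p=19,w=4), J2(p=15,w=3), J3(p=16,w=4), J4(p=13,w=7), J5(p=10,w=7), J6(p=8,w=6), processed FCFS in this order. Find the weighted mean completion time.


Completion times:
  J1: C=19, w×C=4×19=76
  J2: C=34, w×C=3×34=102
  J3: C=50, w×C=4×50=200
  J4: C=63, w×C=7×63=441
  J5: C=73, w×C=7×73=511
  J6: C=81, w×C=6×81=486
Sum w×C = 1816
Sum w = 31
Weighted avg = 1816/31
= 58.58


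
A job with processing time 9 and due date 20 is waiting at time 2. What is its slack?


Slack = due - current_time - processing
= 20 - 2 - 9
= 9


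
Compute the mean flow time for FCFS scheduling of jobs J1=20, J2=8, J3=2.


Completion times:
  J1: completes at 20
  J2: completes at 28
  J3: completes at 30
Sum = 78
Average = 78/3
= 26.00


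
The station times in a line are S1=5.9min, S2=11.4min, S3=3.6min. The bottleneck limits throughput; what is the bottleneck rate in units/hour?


Bottleneck = longest station time
Station times: [5.9, 11.4, 3.6]
Max = 11.4 min
Rate = 60 / 11.4
= 5.26 units/hour (bottleneck: 11.4min)


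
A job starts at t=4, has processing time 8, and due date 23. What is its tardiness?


Completion = start + processing = 4 + 8 = 12
Tardiness = max(0, C - d) = max(0, 12 - 23)
= max(0, -11)
= 0


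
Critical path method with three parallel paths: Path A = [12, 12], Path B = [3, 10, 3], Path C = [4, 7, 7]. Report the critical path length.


Path A: 12 + 12 = 24
Path B: 3 + 10 + 3 = 16
Path C: 4 + 7 + 7 = 18
Critical path = longest = max(24, 16, 18)
= 24 (Path A)


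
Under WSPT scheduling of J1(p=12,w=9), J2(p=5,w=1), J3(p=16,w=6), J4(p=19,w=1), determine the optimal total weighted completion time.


WSPT order (by p/w): J1 → J3 → J2 → J4
  J1: C=12, w·C=9×12=108
  J3: C=28, w·C=6×28=168
  J2: C=33, w·C=1×33=33
  J4: C=52, w·C=1×52=52
Σ w·C = 361
= 361


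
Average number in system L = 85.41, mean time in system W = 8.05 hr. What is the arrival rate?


Little's law: L = λW → λ = L / W
= 85.41 / 8.05
= 10.61 per hour


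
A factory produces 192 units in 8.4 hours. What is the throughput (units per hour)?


Throughput = units / time
= 192 / 8.4
= 22.9 units/hour


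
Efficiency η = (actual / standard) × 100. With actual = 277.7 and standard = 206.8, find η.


Efficiency = (actual / standard) × 100
= (277.7 / 206.8) × 100
= 134.3%


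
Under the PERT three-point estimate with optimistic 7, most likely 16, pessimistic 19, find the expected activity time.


te = (o + 4m + p) / 6
= (7 + 4×16 + 19) / 6
= (7 + 64 + 19) / 6
= 90 / 6
= 15.00


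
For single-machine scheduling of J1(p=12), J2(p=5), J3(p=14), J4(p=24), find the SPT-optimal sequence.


SPT: sort by shortest processing time
  J2: p=5
  J1: p=12
  J3: p=14
  J4: p=24
Order: J2 → J1 → J3 → J4


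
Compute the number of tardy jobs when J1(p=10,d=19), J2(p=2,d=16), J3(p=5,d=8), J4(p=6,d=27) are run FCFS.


Completion vs due date:
  J1: C=10, d=19 → on time
  J2: C=12, d=16 → on time
  J3: C=17, d=8 → TARDY
  J4: C=23, d=27 → on time
Tardy jobs: J3
Count = 1


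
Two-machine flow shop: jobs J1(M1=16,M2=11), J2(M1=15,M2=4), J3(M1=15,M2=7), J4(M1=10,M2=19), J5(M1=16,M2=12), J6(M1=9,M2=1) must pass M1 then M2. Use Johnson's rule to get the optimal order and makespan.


Johnson's rule:
Group 1 (M1≤M2, sort by M1): ['J4']
Group 2 (M1>M2, sort desc M2): ['J5', 'J1', 'J3', 'J2', 'J6']
Sequence: J4 → J5 → J1 → J3 → J2 → J6
Makespan calculation:
  J4: M1 done=10, M2 done=29
  J5: M1 done=26, M2 done=41
  J1: M1 done=42, M2 done=53
  J3: M1 done=57, M2 done=64
  J2: M1 done=72, M2 done=76
  J6: M1 done=81, M2 done=82
= Sequence: J4 → J5 → J1 → J3 → J2 → J6, Makespan: 82


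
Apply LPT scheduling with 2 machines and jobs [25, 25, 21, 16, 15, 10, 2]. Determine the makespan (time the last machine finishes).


Jobs (LPT sorted): [25, 25, 21, 16, 15, 10, 2]
Machines: 2
  J=25 → Machine 1 (load: 0+25=25)
  J=25 → Machine 2 (load: 0+25=25)
  J=21 → Machine 1 (load: 25+21=46)
  J=16 → Machine 2 (load: 25+16=41)
  J=15 → Machine 2 (load: 41+15=56)
  J=10 → Machine 1 (load: 46+10=56)
  J=2 → Machine 1 (load: 56+2=58)
Machine loads: [58, 56]
Makespan = max = 58 time units


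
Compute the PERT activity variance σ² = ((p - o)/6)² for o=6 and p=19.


σ² = ((p - o) / 6)² = (p - o)² / 36
= (19 - 6)² / 36
= 13² / 36
= 169 / 36
= 4.6944


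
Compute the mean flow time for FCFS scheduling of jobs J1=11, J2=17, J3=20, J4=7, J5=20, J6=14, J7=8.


Completion times:
  J1: completes at 11
  J2: completes at 28
  J3: completes at 48
  J4: completes at 55
  J5: completes at 75
  J6: completes at 89
  J7: completes at 97
Sum = 403
Average = 403/7
= 57.57


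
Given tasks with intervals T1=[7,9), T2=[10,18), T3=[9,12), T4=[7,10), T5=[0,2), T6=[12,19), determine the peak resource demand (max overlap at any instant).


Check each time point for overlaps:
  t=7: 2 tasks active (T1, T4)
Max concurrent = 2


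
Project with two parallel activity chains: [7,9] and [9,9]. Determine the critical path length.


Path A: 7 + 9 = 16
Path B: 9 + 9 = 18
Critical path = longest = max(16, 18)
= 18 (Path B)


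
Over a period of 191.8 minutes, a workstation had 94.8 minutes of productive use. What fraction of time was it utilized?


Utilization = busy / total × 100
= 94.8 / 191.8 × 100
= 49.4%


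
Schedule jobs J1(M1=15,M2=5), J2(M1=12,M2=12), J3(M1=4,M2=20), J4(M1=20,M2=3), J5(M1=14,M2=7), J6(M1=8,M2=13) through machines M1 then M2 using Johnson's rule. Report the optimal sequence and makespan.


Johnson's rule:
Group 1 (M1≤M2, sort by M1): ['J3', 'J6', 'J2']
Group 2 (M1>M2, sort desc M2): ['J5', 'J1', 'J4']
Sequence: J3 → J6 → J2 → J5 → J1 → J4
Makespan calculation:
  J3: M1 done=4, M2 done=24
  J6: M1 done=12, M2 done=37
  J2: M1 done=24, M2 done=49
  J5: M1 done=38, M2 done=56
  J1: M1 done=53, M2 done=61
  J4: M1 done=73, M2 done=76
= Sequence: J3 → J6 → J2 → J5 → J1 → J4, Makespan: 76


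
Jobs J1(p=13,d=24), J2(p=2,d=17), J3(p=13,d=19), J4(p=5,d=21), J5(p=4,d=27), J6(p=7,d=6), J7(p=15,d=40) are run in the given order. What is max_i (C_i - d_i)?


Lateness per job (L = C - d):
  J1: C=13, d=24, L=-11
  J2: C=15, d=17, L=-2
  J3: C=28, d=19, L=9
  J4: C=33, d=21, L=12
  J5: C=37, d=27, L=10
  J6: C=44, d=6, L=38
  J7: C=59, d=40, L=19
Lmax = max(-11, -2, 9, 12, 10, 38, 19)
= 38


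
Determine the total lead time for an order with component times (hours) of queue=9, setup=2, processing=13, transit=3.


Lead time = queue + setup + processing + transit
= 9 + 2 + 13 + 3
= 27 hours


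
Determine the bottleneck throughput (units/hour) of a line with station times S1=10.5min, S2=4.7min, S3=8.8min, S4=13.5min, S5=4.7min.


Bottleneck = longest station time
Station times: [10.5, 4.7, 8.8, 13.5, 4.7]
Max = 13.5 min
Rate = 60 / 13.5
= 4.44 units/hour (bottleneck: 13.5min)


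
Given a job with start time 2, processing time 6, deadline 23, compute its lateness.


Completion = 2 + 6 = 8
Lateness = C - d = 8 - 23
= -15


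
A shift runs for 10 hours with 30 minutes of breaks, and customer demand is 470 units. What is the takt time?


Available = 10×60 - 30 = 570 min
Takt time = 570 / 470
= 1.21 min/unit


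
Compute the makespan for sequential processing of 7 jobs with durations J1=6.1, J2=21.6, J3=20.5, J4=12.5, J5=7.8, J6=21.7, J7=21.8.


Sequential makespan: sum all processing times
= 6.1 + 21.6 + 20.5 + 12.5 + 7.8 + 21.7 + 21.8
= 112.0 time units


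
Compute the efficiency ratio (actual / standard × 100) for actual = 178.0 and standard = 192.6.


Efficiency = (actual / standard) × 100
= (178.0 / 192.6) × 100
= 92.4%


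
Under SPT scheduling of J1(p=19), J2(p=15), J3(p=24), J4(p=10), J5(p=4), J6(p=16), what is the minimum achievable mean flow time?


SPT order: J5 → J4 → J2 → J6 → J1 → J3
Completion times:
  J5: C=4
  J4: C=14
  J2: C=29
  J6: C=45
  J1: C=64
  J3: C=88
Sum = 244, n = 6
Mean flow = 244/6
= 40.67


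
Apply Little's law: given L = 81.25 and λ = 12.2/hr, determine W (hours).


Little's law: L = λW → W = L / λ
= 81.25 / 12.2
= 6.66 hours


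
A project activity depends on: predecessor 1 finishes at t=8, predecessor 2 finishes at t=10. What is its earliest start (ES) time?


ES = max of all predecessor completion times
Predecessors: [8, 10]
ES = max(8, 10)
= 10


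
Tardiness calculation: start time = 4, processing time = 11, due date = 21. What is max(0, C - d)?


Completion = start + processing = 4 + 11 = 15
Tardiness = max(0, C - d) = max(0, 15 - 21)
= max(0, -6)
= 0


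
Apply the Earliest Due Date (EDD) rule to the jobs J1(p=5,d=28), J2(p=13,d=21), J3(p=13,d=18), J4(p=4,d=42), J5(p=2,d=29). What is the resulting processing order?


EDD: sort by earliest due date
  J3: d=18, p=13
  J2: d=21, p=13
  J1: d=28, p=5
  J5: d=29, p=2
  J4: d=42, p=4
Order: J3 → J2 → J1 → J5 → J4


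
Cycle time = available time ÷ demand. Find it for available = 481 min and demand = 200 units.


Cycle time = available time / demand
= 481 / 200
= 2.40 min/unit


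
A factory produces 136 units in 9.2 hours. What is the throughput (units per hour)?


Throughput = units / time
= 136 / 9.2
= 14.8 units/hour


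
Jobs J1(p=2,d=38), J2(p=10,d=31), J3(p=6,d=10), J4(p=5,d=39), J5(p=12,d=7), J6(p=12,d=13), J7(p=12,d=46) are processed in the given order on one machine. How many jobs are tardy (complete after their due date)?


Completion vs due date:
  J1: C=2, d=38 → on time
  J2: C=12, d=31 → on time
  J3: C=18, d=10 → TARDY
  J4: C=23, d=39 → on time
  J5: C=35, d=7 → TARDY
  J6: C=47, d=13 → TARDY
  J7: C=59, d=46 → TARDY
Tardy jobs: J3, J5, J6, J7
Count = 4


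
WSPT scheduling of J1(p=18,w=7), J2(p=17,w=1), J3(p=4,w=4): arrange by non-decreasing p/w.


WSPT (Smith's rule): sort by p/w ascending
  J3: p/w = 4/4 = 1.000
  J1: p/w = 18/7 = 2.571
  J2: p/w = 17/1 = 17.000
Order: J3 → J1 → J2


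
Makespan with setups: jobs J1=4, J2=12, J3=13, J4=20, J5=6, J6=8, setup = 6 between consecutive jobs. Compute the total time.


Makespan = Σ processing + (n-1) × setup
= (4 + 12 + 13 + 20 + 6 + 8) + (6-1)×6
= 63 + 30
= 93 time units


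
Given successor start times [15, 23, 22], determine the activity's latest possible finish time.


LF = min of all successor start times
Successors start at: [15, 23, 22]
LF = min(15, 23, 22)
= 15


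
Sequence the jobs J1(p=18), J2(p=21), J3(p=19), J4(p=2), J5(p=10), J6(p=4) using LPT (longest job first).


LPT: sort by longest processing time first
  J2: p=21
  J3: p=19
  J1: p=18
  J5: p=10
  J6: p=4
  J4: p=2
Order: J2 → J3 → J1 → J5 → J6 → J4


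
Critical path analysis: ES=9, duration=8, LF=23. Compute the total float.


EF = ES + duration = 9 + 8 = 17
LS = LF - duration = 23 - 8 = 15
Total Float = LF - EF = 23 - 17
(or LS - ES = 15 - 9)
= 6


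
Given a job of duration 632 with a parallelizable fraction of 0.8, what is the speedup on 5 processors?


Amdahl's law: T_p = T × ((1-p) + p/N)
= 632 × ((1-0.8) + 0.8/5)
= 632 × (0.20 + 0.1600)
= 632 × 0.3600
= 227.52
Speedup = 632/227.52
= 2.78×


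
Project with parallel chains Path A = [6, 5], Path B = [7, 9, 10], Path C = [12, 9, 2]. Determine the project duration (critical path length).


Path A: 6 + 5 = 11
Path B: 7 + 9 + 10 = 26
Path C: 12 + 9 + 2 = 23
Critical path = longest = max(11, 26, 23)
= 26 (Path B)


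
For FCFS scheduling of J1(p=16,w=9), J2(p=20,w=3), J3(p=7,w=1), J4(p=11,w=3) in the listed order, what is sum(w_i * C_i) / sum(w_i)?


Completion times:
  J1: C=16, w×C=9×16=144
  J2: C=36, w×C=3×36=108
  J3: C=43, w×C=1×43=43
  J4: C=54, w×C=3×54=162
Sum w×C = 457
Sum w = 16
Weighted avg = 457/16
= 28.56


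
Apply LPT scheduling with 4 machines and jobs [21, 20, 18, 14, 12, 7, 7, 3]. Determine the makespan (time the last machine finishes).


Jobs (LPT sorted): [21, 20, 18, 14, 12, 7, 7, 3]
Machines: 4
  J=21 → Machine 1 (load: 0+21=21)
  J=20 → Machine 2 (load: 0+20=20)
  J=18 → Machine 3 (load: 0+18=18)
  J=14 → Machine 4 (load: 0+14=14)
  J=12 → Machine 4 (load: 14+12=26)
  J=7 → Machine 3 (load: 18+7=25)
  J=7 → Machine 2 (load: 20+7=27)
  J=3 → Machine 1 (load: 21+3=24)
Machine loads: [24, 27, 25, 26]
Makespan = max = 27 time units


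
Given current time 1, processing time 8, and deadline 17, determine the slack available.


Slack = due - current_time - processing
= 17 - 1 - 8
= 8


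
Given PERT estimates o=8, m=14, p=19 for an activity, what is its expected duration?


te = (o + 4m + p) / 6
= (8 + 4×14 + 19) / 6
= (8 + 56 + 19) / 6
= 83 / 6
= 13.83


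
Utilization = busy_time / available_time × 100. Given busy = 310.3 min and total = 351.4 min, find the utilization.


Utilization = busy / total × 100
= 310.3 / 351.4 × 100
= 88.3%


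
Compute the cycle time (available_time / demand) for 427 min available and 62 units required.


Cycle time = available time / demand
= 427 / 62
= 6.89 min/unit


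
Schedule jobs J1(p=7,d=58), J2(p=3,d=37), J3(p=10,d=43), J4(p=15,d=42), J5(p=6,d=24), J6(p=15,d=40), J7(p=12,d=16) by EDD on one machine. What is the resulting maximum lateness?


EDD order: J7 → J5 → J2 → J6 → J4 → J3 → J1
Completion and lateness:
  J7: C=12, d=16, L=12-16=-4
  J5: C=18, d=24, L=18-24=-6
  J2: C=21, d=37, L=21-37=-16
  J6: C=36, d=40, L=36-40=-4
  J4: C=51, d=42, L=51-42=9
  J3: C=61, d=43, L=61-43=18
  J1: C=68, d=58, L=68-58=10
Lmax = max(-4, -6, -16, -4, 9, 18, 10)
= 18


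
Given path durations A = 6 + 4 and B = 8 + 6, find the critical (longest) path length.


Path A: 6 + 4 = 10
Path B: 8 + 6 = 14
Critical path = longest = max(10, 14)
= 14 (Path B)


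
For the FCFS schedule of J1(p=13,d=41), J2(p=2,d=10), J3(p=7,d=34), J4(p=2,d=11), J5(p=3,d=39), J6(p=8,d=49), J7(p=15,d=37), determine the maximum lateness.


Lateness per job (L = C - d):
  J1: C=13, d=41, L=-28
  J2: C=15, d=10, L=5
  J3: C=22, d=34, L=-12
  J4: C=24, d=11, L=13
  J5: C=27, d=39, L=-12
  J6: C=35, d=49, L=-14
  J7: C=50, d=37, L=13
Lmax = max(-28, 5, -12, 13, -12, -14, 13)
= 13


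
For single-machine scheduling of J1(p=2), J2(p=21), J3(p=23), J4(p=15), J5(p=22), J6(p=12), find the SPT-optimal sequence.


SPT: sort by shortest processing time
  J1: p=2
  J6: p=12
  J4: p=15
  J2: p=21
  J5: p=22
  J3: p=23
Order: J1 → J6 → J4 → J2 → J5 → J3


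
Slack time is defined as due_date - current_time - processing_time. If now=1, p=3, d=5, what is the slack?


Slack = due - current_time - processing
= 5 - 1 - 3
= 1


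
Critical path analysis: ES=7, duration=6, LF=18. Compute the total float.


EF = ES + duration = 7 + 6 = 13
LS = LF - duration = 18 - 6 = 12
Total Float = LF - EF = 18 - 13
(or LS - ES = 12 - 7)
= 5


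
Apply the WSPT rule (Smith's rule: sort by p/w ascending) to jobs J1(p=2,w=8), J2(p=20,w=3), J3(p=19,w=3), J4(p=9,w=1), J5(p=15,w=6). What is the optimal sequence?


WSPT (Smith's rule): sort by p/w ascending
  J1: p/w = 2/8 = 0.250
  J5: p/w = 15/6 = 2.500
  J3: p/w = 19/3 = 6.333
  J2: p/w = 20/3 = 6.667
  J4: p/w = 9/1 = 9.000
Order: J1 → J5 → J3 → J2 → J4


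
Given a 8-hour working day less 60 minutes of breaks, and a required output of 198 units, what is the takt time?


Available = 8×60 - 60 = 420 min
Takt time = 420 / 198
= 2.12 min/unit


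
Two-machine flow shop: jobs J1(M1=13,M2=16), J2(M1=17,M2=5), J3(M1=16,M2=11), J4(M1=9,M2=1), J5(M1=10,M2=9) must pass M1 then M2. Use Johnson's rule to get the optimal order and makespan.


Johnson's rule:
Group 1 (M1≤M2, sort by M1): ['J1']
Group 2 (M1>M2, sort desc M2): ['J3', 'J5', 'J2', 'J4']
Sequence: J1 → J3 → J5 → J2 → J4
Makespan calculation:
  J1: M1 done=13, M2 done=29
  J3: M1 done=29, M2 done=40
  J5: M1 done=39, M2 done=49
  J2: M1 done=56, M2 done=61
  J4: M1 done=65, M2 done=66
= Sequence: J1 → J3 → J5 → J2 → J4, Makespan: 66


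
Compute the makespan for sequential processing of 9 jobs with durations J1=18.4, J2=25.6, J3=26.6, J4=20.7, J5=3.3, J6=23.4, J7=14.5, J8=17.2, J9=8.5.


Sequential makespan: sum all processing times
= 18.4 + 25.6 + 26.6 + 20.7 + 3.3 + 23.4 + 14.5 + 17.2 + 8.5
= 158.2 time units


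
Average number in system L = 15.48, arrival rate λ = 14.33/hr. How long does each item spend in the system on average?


Little's law: L = λW → W = L / λ
= 15.48 / 14.33
= 1.08 hours


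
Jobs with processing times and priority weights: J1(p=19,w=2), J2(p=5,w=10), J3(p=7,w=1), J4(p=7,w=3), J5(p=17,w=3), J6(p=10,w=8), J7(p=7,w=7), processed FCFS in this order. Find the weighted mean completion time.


Completion times:
  J1: C=19, w×C=2×19=38
  J2: C=24, w×C=10×24=240
  J3: C=31, w×C=1×31=31
  J4: C=38, w×C=3×38=114
  J5: C=55, w×C=3×55=165
  J6: C=65, w×C=8×65=520
  J7: C=72, w×C=7×72=504
Sum w×C = 1612
Sum w = 34
Weighted avg = 1612/34
= 47.41


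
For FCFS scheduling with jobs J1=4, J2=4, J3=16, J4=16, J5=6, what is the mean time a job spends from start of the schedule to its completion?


Completion times:
  J1: completes at 4
  J2: completes at 8
  J3: completes at 24
  J4: completes at 40
  J5: completes at 46
Sum = 122
Average = 122/5
= 24.40


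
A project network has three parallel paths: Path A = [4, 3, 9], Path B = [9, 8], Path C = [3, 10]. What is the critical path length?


Path A: 4 + 3 + 9 = 16
Path B: 9 + 8 = 17
Path C: 3 + 10 = 13
Critical path = longest = max(16, 17, 13)
= 17 (Path B)


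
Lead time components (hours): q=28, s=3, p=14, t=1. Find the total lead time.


Lead time = queue + setup + processing + transit
= 28 + 3 + 14 + 1
= 46 hours


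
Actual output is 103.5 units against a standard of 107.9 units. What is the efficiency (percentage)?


Efficiency = (actual / standard) × 100
= (103.5 / 107.9) × 100
= 95.9%


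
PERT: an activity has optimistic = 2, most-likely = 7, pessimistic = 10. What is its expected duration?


te = (o + 4m + p) / 6
= (2 + 4×7 + 10) / 6
= (2 + 28 + 10) / 6
= 40 / 6
= 6.67


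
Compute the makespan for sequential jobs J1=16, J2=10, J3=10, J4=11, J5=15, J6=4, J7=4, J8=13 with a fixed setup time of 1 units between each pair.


Makespan = Σ processing + (n-1) × setup
= (16 + 10 + 10 + 11 + 15 + 4 + 4 + 13) + (8-1)×1
= 83 + 7
= 90 time units


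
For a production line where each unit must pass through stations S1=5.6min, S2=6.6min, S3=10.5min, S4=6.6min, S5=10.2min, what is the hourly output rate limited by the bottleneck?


Bottleneck = longest station time
Station times: [5.6, 6.6, 10.5, 6.6, 10.2]
Max = 10.5 min
Rate = 60 / 10.5
= 5.71 units/hour (bottleneck: 10.5min)


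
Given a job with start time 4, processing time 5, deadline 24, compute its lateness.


Completion = 4 + 5 = 9
Lateness = C - d = 9 - 24
= -15


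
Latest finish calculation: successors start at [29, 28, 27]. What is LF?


LF = min of all successor start times
Successors start at: [29, 28, 27]
LF = min(29, 28, 27)
= 27


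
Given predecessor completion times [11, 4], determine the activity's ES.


ES = max of all predecessor completion times
Predecessors: [11, 4]
ES = max(11, 4)
= 11


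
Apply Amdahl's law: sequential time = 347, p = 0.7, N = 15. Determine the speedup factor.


Amdahl's law: T_p = T × ((1-p) + p/N)
= 347 × ((1-0.7) + 0.7/15)
= 347 × (0.30 + 0.0467)
= 347 × 0.3467
= 120.29
Speedup = 347/120.29
= 2.88×


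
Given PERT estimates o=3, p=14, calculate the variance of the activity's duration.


σ² = ((p - o) / 6)² = (p - o)² / 36
= (14 - 3)² / 36
= 11² / 36
= 121 / 36
= 3.3611


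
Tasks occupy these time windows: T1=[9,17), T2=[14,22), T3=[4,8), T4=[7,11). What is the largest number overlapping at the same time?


Check each time point for overlaps:
  t=7: 2 tasks active (T3, T4)
Max concurrent = 2


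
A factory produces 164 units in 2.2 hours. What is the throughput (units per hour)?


Throughput = units / time
= 164 / 2.2
= 74.5 units/hour


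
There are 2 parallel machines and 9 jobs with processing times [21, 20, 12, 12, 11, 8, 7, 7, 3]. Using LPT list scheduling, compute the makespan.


Jobs (LPT sorted): [21, 20, 12, 12, 11, 8, 7, 7, 3]
Machines: 2
  J=21 → Machine 1 (load: 0+21=21)
  J=20 → Machine 2 (load: 0+20=20)
  J=12 → Machine 2 (load: 20+12=32)
  J=12 → Machine 1 (load: 21+12=33)
  J=11 → Machine 2 (load: 32+11=43)
  J=8 → Machine 1 (load: 33+8=41)
  J=7 → Machine 1 (load: 41+7=48)
  J=7 → Machine 2 (load: 43+7=50)
  J=3 → Machine 1 (load: 48+3=51)
Machine loads: [51, 50]
Makespan = max = 51 time units


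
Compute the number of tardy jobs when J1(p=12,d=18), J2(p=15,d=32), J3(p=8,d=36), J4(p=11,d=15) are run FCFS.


Completion vs due date:
  J1: C=12, d=18 → on time
  J2: C=27, d=32 → on time
  J3: C=35, d=36 → on time
  J4: C=46, d=15 → TARDY
Tardy jobs: J4
Count = 1


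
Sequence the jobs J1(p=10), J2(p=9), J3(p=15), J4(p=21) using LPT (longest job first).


LPT: sort by longest processing time first
  J4: p=21
  J3: p=15
  J1: p=10
  J2: p=9
Order: J4 → J3 → J1 → J2


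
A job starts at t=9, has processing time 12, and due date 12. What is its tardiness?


Completion = start + processing = 9 + 12 = 21
Tardiness = max(0, C - d) = max(0, 21 - 12)
= max(0, 9)
= 9


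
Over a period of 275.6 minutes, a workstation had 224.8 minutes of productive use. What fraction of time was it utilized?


Utilization = busy / total × 100
= 224.8 / 275.6 × 100
= 81.6%


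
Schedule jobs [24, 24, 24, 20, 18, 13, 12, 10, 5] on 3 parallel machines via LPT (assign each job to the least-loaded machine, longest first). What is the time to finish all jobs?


Jobs (LPT sorted): [24, 24, 24, 20, 18, 13, 12, 10, 5]
Machines: 3
  J=24 → Machine 1 (load: 0+24=24)
  J=24 → Machine 2 (load: 0+24=24)
  J=24 → Machine 3 (load: 0+24=24)
  J=20 → Machine 1 (load: 24+20=44)
  J=18 → Machine 2 (load: 24+18=42)
  J=13 → Machine 3 (load: 24+13=37)
  J=12 → Machine 3 (load: 37+12=49)
  J=10 → Machine 2 (load: 42+10=52)
  J=5 → Machine 1 (load: 44+5=49)
Machine loads: [49, 52, 49]
Makespan = max = 52 time units


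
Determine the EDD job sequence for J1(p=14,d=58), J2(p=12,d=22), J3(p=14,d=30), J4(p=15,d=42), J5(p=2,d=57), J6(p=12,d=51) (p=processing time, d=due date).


EDD: sort by earliest due date
  J2: d=22, p=12
  J3: d=30, p=14
  J4: d=42, p=15
  J6: d=51, p=12
  J5: d=57, p=2
  J1: d=58, p=14
Order: J2 → J3 → J4 → J6 → J5 → J1


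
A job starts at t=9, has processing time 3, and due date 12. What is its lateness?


Completion = 9 + 3 = 12
Lateness = C - d = 12 - 12
= 0


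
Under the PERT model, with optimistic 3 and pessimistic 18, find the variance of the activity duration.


σ² = ((p - o) / 6)² = (p - o)² / 36
= (18 - 3)² / 36
= 15² / 36
= 225 / 36
= 6.2500


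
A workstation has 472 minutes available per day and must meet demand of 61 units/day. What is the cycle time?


Cycle time = available time / demand
= 472 / 61
= 7.74 min/unit


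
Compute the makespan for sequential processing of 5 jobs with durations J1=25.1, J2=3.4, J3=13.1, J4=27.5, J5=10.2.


Sequential makespan: sum all processing times
= 25.1 + 3.4 + 13.1 + 27.5 + 10.2
= 79.3 time units


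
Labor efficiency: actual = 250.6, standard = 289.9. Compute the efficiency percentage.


Efficiency = (actual / standard) × 100
= (250.6 / 289.9) × 100
= 86.4%


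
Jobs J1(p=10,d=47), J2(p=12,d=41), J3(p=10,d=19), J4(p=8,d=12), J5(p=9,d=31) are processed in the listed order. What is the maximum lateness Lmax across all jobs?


Lateness per job (L = C - d):
  J1: C=10, d=47, L=-37
  J2: C=22, d=41, L=-19
  J3: C=32, d=19, L=13
  J4: C=40, d=12, L=28
  J5: C=49, d=31, L=18
Lmax = max(-37, -19, 13, 28, 18)
= 28


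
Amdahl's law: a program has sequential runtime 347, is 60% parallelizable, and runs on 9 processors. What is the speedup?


Amdahl's law: T_p = T × ((1-p) + p/N)
= 347 × ((1-0.6) + 0.6/9)
= 347 × (0.40 + 0.0667)
= 347 × 0.4667
= 161.93
Speedup = 347/161.93
= 2.14×


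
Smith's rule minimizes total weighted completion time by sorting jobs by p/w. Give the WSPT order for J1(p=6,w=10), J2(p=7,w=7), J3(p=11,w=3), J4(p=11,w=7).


WSPT (Smith's rule): sort by p/w ascending
  J1: p/w = 6/10 = 0.600
  J2: p/w = 7/7 = 1.000
  J4: p/w = 11/7 = 1.571
  J3: p/w = 11/3 = 3.667
Order: J1 → J2 → J4 → J3


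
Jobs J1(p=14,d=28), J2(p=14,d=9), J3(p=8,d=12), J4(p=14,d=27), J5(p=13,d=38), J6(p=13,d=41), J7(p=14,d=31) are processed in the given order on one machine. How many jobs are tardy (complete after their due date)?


Completion vs due date:
  J1: C=14, d=28 → on time
  J2: C=28, d=9 → TARDY
  J3: C=36, d=12 → TARDY
  J4: C=50, d=27 → TARDY
  J5: C=63, d=38 → TARDY
  J6: C=76, d=41 → TARDY
  J7: C=90, d=31 → TARDY
Tardy jobs: J2, J3, J4, J5, J6, J7
Count = 6


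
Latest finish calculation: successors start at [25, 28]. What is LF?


LF = min of all successor start times
Successors start at: [25, 28]
LF = min(25, 28)
= 25


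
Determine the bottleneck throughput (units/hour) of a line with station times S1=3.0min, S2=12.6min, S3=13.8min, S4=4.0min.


Bottleneck = longest station time
Station times: [3.0, 12.6, 13.8, 4.0]
Max = 13.8 min
Rate = 60 / 13.8
= 4.35 units/hour (bottleneck: 13.8min)


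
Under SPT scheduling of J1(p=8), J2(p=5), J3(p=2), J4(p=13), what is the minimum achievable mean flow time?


SPT order: J3 → J2 → J1 → J4
Completion times:
  J3: C=2
  J2: C=7
  J1: C=15
  J4: C=28
Sum = 52, n = 4
Mean flow = 52/4
= 13.00


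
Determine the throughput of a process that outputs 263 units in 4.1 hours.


Throughput = units / time
= 263 / 4.1
= 64.1 units/hour


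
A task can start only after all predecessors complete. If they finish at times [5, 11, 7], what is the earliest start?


ES = max of all predecessor completion times
Predecessors: [5, 11, 7]
ES = max(5, 11, 7)
= 11


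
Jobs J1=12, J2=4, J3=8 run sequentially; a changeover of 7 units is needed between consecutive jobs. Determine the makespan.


Makespan = Σ processing + (n-1) × setup
= (12 + 4 + 8) + (3-1)×7
= 24 + 14
= 38 time units


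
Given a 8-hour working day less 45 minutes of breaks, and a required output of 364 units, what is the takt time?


Available = 8×60 - 45 = 435 min
Takt time = 435 / 364
= 1.20 min/unit


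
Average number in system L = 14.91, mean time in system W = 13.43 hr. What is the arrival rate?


Little's law: L = λW → λ = L / W
= 14.91 / 13.43
= 1.11 per hour


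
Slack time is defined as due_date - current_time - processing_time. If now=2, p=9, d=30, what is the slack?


Slack = due - current_time - processing
= 30 - 2 - 9
= 19


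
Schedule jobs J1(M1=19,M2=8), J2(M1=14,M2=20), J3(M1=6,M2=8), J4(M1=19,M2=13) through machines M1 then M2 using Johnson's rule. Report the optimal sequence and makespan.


Johnson's rule:
Group 1 (M1≤M2, sort by M1): ['J3', 'J2']
Group 2 (M1>M2, sort desc M2): ['J4', 'J1']
Sequence: J3 → J2 → J4 → J1
Makespan calculation:
  J3: M1 done=6, M2 done=14
  J2: M1 done=20, M2 done=40
  J4: M1 done=39, M2 done=53
  J1: M1 done=58, M2 done=66
= Sequence: J3 → J2 → J4 → J1, Makespan: 66


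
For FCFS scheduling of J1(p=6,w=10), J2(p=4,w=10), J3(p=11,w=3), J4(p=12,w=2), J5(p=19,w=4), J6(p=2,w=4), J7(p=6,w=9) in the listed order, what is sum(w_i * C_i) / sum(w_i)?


Completion times:
  J1: C=6, w×C=10×6=60
  J2: C=10, w×C=10×10=100
  J3: C=21, w×C=3×21=63
  J4: C=33, w×C=2×33=66
  J5: C=52, w×C=4×52=208
  J6: C=54, w×C=4×54=216
  J7: C=60, w×C=9×60=540
Sum w×C = 1253
Sum w = 42
Weighted avg = 1253/42
= 29.83
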